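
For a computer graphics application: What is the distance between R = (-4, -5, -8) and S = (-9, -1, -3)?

d = √[(x₂-x₁)² + (y₂-y₁)² + (z₂-z₁)²]
  = √[(-5)² + 4² + 5²]
  = √[25 + 16 + 25]
  = √66
  ≈ 8.124

8.124


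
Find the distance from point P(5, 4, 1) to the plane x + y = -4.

distance = |a·x₀ + b·y₀ + c·z₀ - d| / √(a² + b² + c²)
  = |1·5 + 1·4 + 0·1 - (-4)| / √(1² + 1² + 0²)
  = |5 + 4 + 0 + 4| / √(1 + 1 + 0)
  = |13| / √2
  = 13 / 1.414
  ≈ 9.192

9.192


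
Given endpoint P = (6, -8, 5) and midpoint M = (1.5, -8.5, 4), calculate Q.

Q = 2M - P
  = (2·1.5 - 6, 2·(-8.5) - (-8), 2·4 - 5)
  = (3 - 6, -17 + 8, 8 - 5)
  = (-3, -9, 3)

(-3, -9, 3)


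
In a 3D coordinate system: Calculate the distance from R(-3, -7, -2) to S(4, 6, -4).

d = √[(x₂-x₁)² + (y₂-y₁)² + (z₂-z₁)²]
  = √[7² + 13² + (-2)²]
  = √[49 + 169 + 4]
  = √222
  ≈ 14.9

14.9


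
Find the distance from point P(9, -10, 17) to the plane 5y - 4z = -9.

distance = |a·x₀ + b·y₀ + c·z₀ - d| / √(a² + b² + c²)
  = |0·9 + 5·(-10) + (-4)·17 - (-9)| / √(0² + 5² + (-4)²)
  = |0 - 50 - 68 + 9| / √(0 + 25 + 16)
  = |-109| / √41
  = 109 / 6.403
  ≈ 17.02

17.02


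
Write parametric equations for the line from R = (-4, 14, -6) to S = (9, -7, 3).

Direction vector d = S - R = (9 + 4, -7 - 14, 3 + 6) = (13, -21, 9)
Parametric form r = R + t·d:
x = -4 + 13t, y = 14 - 21t, z = -6 + 9t

x = -4 + 13t, y = 14 - 21t, z = -6 + 9t


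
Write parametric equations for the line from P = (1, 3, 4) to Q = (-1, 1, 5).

Direction vector d = Q - P = (-1 - 1, 1 - 3, 5 - 4) = (-2, -2, 1)
Parametric form r = P + t·d:
x = 1 - 2t, y = 3 - 2t, z = 4 + t

x = 1 - 2t, y = 3 - 2t, z = 4 + t


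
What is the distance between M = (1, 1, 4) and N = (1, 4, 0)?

d = √[(x₂-x₁)² + (y₂-y₁)² + (z₂-z₁)²]
  = √[0² + 3² + (-4)²]
  = √[0 + 9 + 16]
  = √25
  ≈ 5

5


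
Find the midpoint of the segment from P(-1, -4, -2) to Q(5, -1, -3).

M = ((x₁+x₂)/2, (y₁+y₂)/2, (z₁+z₂)/2)
  = ((-1 + 5)/2, (-4 - 1)/2, (-2 - 3)/2)
  = (4/2, -5/2, -5/2)
  = (2, -2.5, -2.5)

(2, -2.5, -2.5)


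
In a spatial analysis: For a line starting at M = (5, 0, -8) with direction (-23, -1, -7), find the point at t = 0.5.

P(t) = M + t·d
  = (5 + (-23)·0.5, 0 + (-1)·0.5, -8 + (-7)·0.5)
  = (5 - 11.5, 0 - 0.5, -8 - 3.5)
  = (-6.5, -0.5, -11.5)

(-6.5, -0.5, -11.5)


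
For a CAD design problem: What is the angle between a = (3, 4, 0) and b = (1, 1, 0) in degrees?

a·b = 3·1 + 4·1 + 0·0 = 3 + 4 + 0 = 7
|a| = √(3² + 4² + 0²) = √25 ≈ 5
|b| = √(1² + 1² + 0²) = √2 ≈ 1.414
cos θ = (a·b)/(|a||b|) = 7/(5·1.414) ≈ 0.9899
θ = arccos(0.9899) ≈ 8.13°

8.13°


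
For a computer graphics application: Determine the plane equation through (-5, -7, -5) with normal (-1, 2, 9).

The plane through P with normal n = (a, b, c) satisfies n·(r - P) = 0,
i.e. ax + by + cz = a·x₀ + b·y₀ + c·z₀.
d = (-1)·(-5) + 2·(-7) + 9·(-5)
  = 5 - 14 - 45
  = -54
Equation: -x + 2y + 9z = -54

-x + 2y + 9z = -54


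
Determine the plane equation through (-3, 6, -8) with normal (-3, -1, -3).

The plane through P with normal n = (a, b, c) satisfies n·(r - P) = 0,
i.e. ax + by + cz = a·x₀ + b·y₀ + c·z₀.
d = (-3)·(-3) + (-1)·6 + (-3)·(-8)
  = 9 - 6 + 24
  = 27
Equation: -3x - y - 3z = 27

-3x - y - 3z = 27


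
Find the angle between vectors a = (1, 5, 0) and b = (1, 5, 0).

a·b = 1·1 + 5·5 + 0·0 = 1 + 25 + 0 = 26
|a| = √(1² + 5² + 0²) = √26 ≈ 5.099
|b| = √(1² + 5² + 0²) = √26 ≈ 5.099
cos θ = (a·b)/(|a||b|) = 26/(5.099·5.099) ≈ 1
θ = arccos(1) ≈ 0°

0°


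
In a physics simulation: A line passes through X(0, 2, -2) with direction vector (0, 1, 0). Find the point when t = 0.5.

P(t) = X + t·d
  = (0 + 0·0.5, 2 + 1·0.5, -2 + 0·0.5)
  = (0 + 0, 2 + 0.5, -2 + 0)
  = (0, 2.5, -2)

(0, 2.5, -2)


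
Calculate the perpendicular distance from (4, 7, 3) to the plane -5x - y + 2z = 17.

distance = |a·x₀ + b·y₀ + c·z₀ - d| / √(a² + b² + c²)
  = |(-5)·4 + (-1)·7 + 2·3 - 17| / √((-5)² + (-1)² + 2²)
  = |-20 - 7 + 6 - 17| / √(25 + 1 + 4)
  = |-38| / √30
  = 38 / 5.477
  ≈ 6.938

6.938


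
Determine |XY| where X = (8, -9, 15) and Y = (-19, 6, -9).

d = √[(x₂-x₁)² + (y₂-y₁)² + (z₂-z₁)²]
  = √[(-27)² + 15² + (-24)²]
  = √[729 + 225 + 576]
  = √1530
  ≈ 39.12

39.12


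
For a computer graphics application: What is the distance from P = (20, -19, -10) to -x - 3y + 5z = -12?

distance = |a·x₀ + b·y₀ + c·z₀ - d| / √(a² + b² + c²)
  = |(-1)·20 + (-3)·(-19) + 5·(-10) - (-12)| / √((-1)² + (-3)² + 5²)
  = |-20 + 57 - 50 + 12| / √(1 + 9 + 25)
  = |-1| / √35
  = 1 / 5.916
  ≈ 0.169

0.169


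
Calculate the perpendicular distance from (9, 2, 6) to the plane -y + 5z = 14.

distance = |a·x₀ + b·y₀ + c·z₀ - d| / √(a² + b² + c²)
  = |0·9 + (-1)·2 + 5·6 - 14| / √(0² + (-1)² + 5²)
  = |0 - 2 + 30 - 14| / √(0 + 1 + 25)
  = |14| / √26
  = 14 / 5.099
  ≈ 2.746

2.746


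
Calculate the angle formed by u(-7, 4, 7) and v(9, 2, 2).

u·v = (-7)·9 + 4·2 + 7·2 = -63 + 8 + 14 = -41
|u| = √((-7)² + 4² + 7²) = √114 ≈ 10.68
|v| = √(9² + 2² + 2²) = √89 ≈ 9.434
cos θ = (u·v)/(|u||v|) = -41/(10.68·9.434) ≈ -0.407
θ = arccos(-0.407) ≈ 114°

114°


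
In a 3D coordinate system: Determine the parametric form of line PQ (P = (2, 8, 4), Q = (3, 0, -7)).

Direction vector d = Q - P = (3 - 2, 0 - 8, -7 - 4) = (1, -8, -11)
Parametric form r = P + t·d:
x = 2 + t, y = 8 - 8t, z = 4 - 11t

x = 2 + t, y = 8 - 8t, z = 4 - 11t


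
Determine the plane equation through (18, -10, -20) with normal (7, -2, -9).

The plane through P with normal n = (a, b, c) satisfies n·(r - P) = 0,
i.e. ax + by + cz = a·x₀ + b·y₀ + c·z₀.
d = 7·18 + (-2)·(-10) + (-9)·(-20)
  = 126 + 20 + 180
  = 326
Equation: 7x - 2y - 9z = 326

7x - 2y - 9z = 326


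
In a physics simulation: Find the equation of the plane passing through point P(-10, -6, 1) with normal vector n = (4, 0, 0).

The plane through P with normal n = (a, b, c) satisfies n·(r - P) = 0,
i.e. ax + by + cz = a·x₀ + b·y₀ + c·z₀.
d = 4·(-10) + 0·(-6) + 0·1
  = -40 + 0 + 0
  = -40
Equation: 4x = -40

4x = -40


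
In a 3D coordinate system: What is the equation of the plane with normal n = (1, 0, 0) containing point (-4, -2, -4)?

The plane through P with normal n = (a, b, c) satisfies n·(r - P) = 0,
i.e. ax + by + cz = a·x₀ + b·y₀ + c·z₀.
d = 1·(-4) + 0·(-2) + 0·(-4)
  = -4 + 0 + 0
  = -4
Equation: x = -4

x = -4


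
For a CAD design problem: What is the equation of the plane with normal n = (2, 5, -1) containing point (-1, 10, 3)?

The plane through P with normal n = (a, b, c) satisfies n·(r - P) = 0,
i.e. ax + by + cz = a·x₀ + b·y₀ + c·z₀.
d = 2·(-1) + 5·10 + (-1)·3
  = -2 + 50 - 3
  = 45
Equation: 2x + 5y - z = 45

2x + 5y - z = 45


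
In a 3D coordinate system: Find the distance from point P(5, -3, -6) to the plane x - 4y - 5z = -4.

distance = |a·x₀ + b·y₀ + c·z₀ - d| / √(a² + b² + c²)
  = |1·5 + (-4)·(-3) + (-5)·(-6) - (-4)| / √(1² + (-4)² + (-5)²)
  = |5 + 12 + 30 + 4| / √(1 + 16 + 25)
  = |51| / √42
  = 51 / 6.481
  ≈ 7.869

7.869


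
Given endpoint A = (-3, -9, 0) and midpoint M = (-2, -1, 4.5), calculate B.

B = 2M - A
  = (2·(-2) - (-3), 2·(-1) - (-9), 2·4.5 - 0)
  = (-4 + 3, -2 + 9, 9 + 0)
  = (-1, 7, 9)

(-1, 7, 9)


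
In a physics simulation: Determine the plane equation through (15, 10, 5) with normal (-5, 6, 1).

The plane through P with normal n = (a, b, c) satisfies n·(r - P) = 0,
i.e. ax + by + cz = a·x₀ + b·y₀ + c·z₀.
d = (-5)·15 + 6·10 + 1·5
  = -75 + 60 + 5
  = -10
Equation: -5x + 6y + z = -10

-5x + 6y + z = -10


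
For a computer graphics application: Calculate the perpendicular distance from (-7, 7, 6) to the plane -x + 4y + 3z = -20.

distance = |a·x₀ + b·y₀ + c·z₀ - d| / √(a² + b² + c²)
  = |(-1)·(-7) + 4·7 + 3·6 - (-20)| / √((-1)² + 4² + 3²)
  = |7 + 28 + 18 + 20| / √(1 + 16 + 9)
  = |73| / √26
  = 73 / 5.099
  ≈ 14.32

14.32


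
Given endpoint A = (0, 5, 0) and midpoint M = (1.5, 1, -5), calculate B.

B = 2M - A
  = (2·1.5 - 0, 2·1 - 5, 2·(-5) - 0)
  = (3 + 0, 2 - 5, -10 + 0)
  = (3, -3, -10)

(3, -3, -10)


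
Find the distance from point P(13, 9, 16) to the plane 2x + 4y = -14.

distance = |a·x₀ + b·y₀ + c·z₀ - d| / √(a² + b² + c²)
  = |2·13 + 4·9 + 0·16 - (-14)| / √(2² + 4² + 0²)
  = |26 + 36 + 0 + 14| / √(4 + 16 + 0)
  = |76| / √20
  = 76 / 4.472
  ≈ 16.99

16.99


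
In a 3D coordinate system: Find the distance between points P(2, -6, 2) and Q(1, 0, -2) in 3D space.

d = √[(x₂-x₁)² + (y₂-y₁)² + (z₂-z₁)²]
  = √[(-1)² + 6² + (-4)²]
  = √[1 + 36 + 16]
  = √53
  ≈ 7.28

7.28


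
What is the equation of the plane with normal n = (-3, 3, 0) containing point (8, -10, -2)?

The plane through P with normal n = (a, b, c) satisfies n·(r - P) = 0,
i.e. ax + by + cz = a·x₀ + b·y₀ + c·z₀.
d = (-3)·8 + 3·(-10) + 0·(-2)
  = -24 - 30 + 0
  = -54
Equation: -3x + 3y = -54

-3x + 3y = -54


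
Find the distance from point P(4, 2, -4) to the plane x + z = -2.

distance = |a·x₀ + b·y₀ + c·z₀ - d| / √(a² + b² + c²)
  = |1·4 + 0·2 + 1·(-4) - (-2)| / √(1² + 0² + 1²)
  = |4 + 0 - 4 + 2| / √(1 + 0 + 1)
  = |2| / √2
  = 2 / 1.414
  ≈ 1.414

1.414


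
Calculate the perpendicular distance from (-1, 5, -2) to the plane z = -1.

distance = |a·x₀ + b·y₀ + c·z₀ - d| / √(a² + b² + c²)
  = |0·(-1) + 0·5 + 1·(-2) - (-1)| / √(0² + 0² + 1²)
  = |0 + 0 - 2 + 1| / √(0 + 0 + 1)
  = |-1| / √1
  = 1 / 1
  ≈ 1

1


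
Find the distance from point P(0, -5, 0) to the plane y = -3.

distance = |a·x₀ + b·y₀ + c·z₀ - d| / √(a² + b² + c²)
  = |0·0 + 1·(-5) + 0·0 - (-3)| / √(0² + 1² + 0²)
  = |0 - 5 + 0 + 3| / √(0 + 1 + 0)
  = |-2| / √1
  = 2 / 1
  ≈ 2

2


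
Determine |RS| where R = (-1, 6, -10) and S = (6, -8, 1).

d = √[(x₂-x₁)² + (y₂-y₁)² + (z₂-z₁)²]
  = √[7² + (-14)² + 11²]
  = √[49 + 196 + 121]
  = √366
  ≈ 19.13

19.13


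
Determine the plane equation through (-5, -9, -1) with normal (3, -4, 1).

The plane through P with normal n = (a, b, c) satisfies n·(r - P) = 0,
i.e. ax + by + cz = a·x₀ + b·y₀ + c·z₀.
d = 3·(-5) + (-4)·(-9) + 1·(-1)
  = -15 + 36 - 1
  = 20
Equation: 3x - 4y + z = 20

3x - 4y + z = 20


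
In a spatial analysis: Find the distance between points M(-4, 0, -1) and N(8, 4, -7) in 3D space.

d = √[(x₂-x₁)² + (y₂-y₁)² + (z₂-z₁)²]
  = √[12² + 4² + (-6)²]
  = √[144 + 16 + 36]
  = √196
  ≈ 14

14


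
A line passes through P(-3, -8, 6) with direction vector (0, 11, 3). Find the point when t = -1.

P(t) = P + t·d
  = (-3 + 0·(-1), -8 + 11·(-1), 6 + 3·(-1))
  = (-3 + 0, -8 - 11, 6 - 3)
  = (-3, -19, 3)

(-3, -19, 3)


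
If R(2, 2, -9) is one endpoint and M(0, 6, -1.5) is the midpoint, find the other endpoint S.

S = 2M - R
  = (2·0 - 2, 2·6 - 2, 2·(-1.5) - (-9))
  = (0 - 2, 12 - 2, -3 + 9)
  = (-2, 10, 6)

(-2, 10, 6)


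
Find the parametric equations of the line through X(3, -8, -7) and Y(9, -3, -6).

Direction vector d = Y - X = (9 - 3, -3 + 8, -6 + 7) = (6, 5, 1)
Parametric form r = X + t·d:
x = 3 + 6t, y = -8 + 5t, z = -7 + t

x = 3 + 6t, y = -8 + 5t, z = -7 + t


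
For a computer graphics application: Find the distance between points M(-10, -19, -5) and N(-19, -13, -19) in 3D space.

d = √[(x₂-x₁)² + (y₂-y₁)² + (z₂-z₁)²]
  = √[(-9)² + 6² + (-14)²]
  = √[81 + 36 + 196]
  = √313
  ≈ 17.69

17.69


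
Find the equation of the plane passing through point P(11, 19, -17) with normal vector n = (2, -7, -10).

The plane through P with normal n = (a, b, c) satisfies n·(r - P) = 0,
i.e. ax + by + cz = a·x₀ + b·y₀ + c·z₀.
d = 2·11 + (-7)·19 + (-10)·(-17)
  = 22 - 133 + 170
  = 59
Equation: 2x - 7y - 10z = 59

2x - 7y - 10z = 59


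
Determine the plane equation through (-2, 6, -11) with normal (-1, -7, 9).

The plane through P with normal n = (a, b, c) satisfies n·(r - P) = 0,
i.e. ax + by + cz = a·x₀ + b·y₀ + c·z₀.
d = (-1)·(-2) + (-7)·6 + 9·(-11)
  = 2 - 42 - 99
  = -139
Equation: -x - 7y + 9z = -139

-x - 7y + 9z = -139


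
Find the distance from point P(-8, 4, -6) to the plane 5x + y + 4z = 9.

distance = |a·x₀ + b·y₀ + c·z₀ - d| / √(a² + b² + c²)
  = |5·(-8) + 1·4 + 4·(-6) - 9| / √(5² + 1² + 4²)
  = |-40 + 4 - 24 - 9| / √(25 + 1 + 16)
  = |-69| / √42
  = 69 / 6.481
  ≈ 10.65

10.65


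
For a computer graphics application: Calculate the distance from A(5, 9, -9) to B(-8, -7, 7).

d = √[(x₂-x₁)² + (y₂-y₁)² + (z₂-z₁)²]
  = √[(-13)² + (-16)² + 16²]
  = √[169 + 256 + 256]
  = √681
  ≈ 26.1

26.1


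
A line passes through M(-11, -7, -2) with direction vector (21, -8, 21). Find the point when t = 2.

P(t) = M + t·d
  = (-11 + 21·2, -7 + (-8)·2, -2 + 21·2)
  = (-11 + 42, -7 - 16, -2 + 42)
  = (31, -23, 40)

(31, -23, 40)


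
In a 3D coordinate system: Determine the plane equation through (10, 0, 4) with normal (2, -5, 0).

The plane through P with normal n = (a, b, c) satisfies n·(r - P) = 0,
i.e. ax + by + cz = a·x₀ + b·y₀ + c·z₀.
d = 2·10 + (-5)·0 + 0·4
  = 20 + 0 + 0
  = 20
Equation: 2x - 5y = 20

2x - 5y = 20


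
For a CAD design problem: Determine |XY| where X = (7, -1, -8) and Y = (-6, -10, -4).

d = √[(x₂-x₁)² + (y₂-y₁)² + (z₂-z₁)²]
  = √[(-13)² + (-9)² + 4²]
  = √[169 + 81 + 16]
  = √266
  ≈ 16.31

16.31


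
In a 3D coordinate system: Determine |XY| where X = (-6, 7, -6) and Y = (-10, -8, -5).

d = √[(x₂-x₁)² + (y₂-y₁)² + (z₂-z₁)²]
  = √[(-4)² + (-15)² + 1²]
  = √[16 + 225 + 1]
  = √242
  ≈ 15.56

15.56


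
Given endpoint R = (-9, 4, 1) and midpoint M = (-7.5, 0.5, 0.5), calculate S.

S = 2M - R
  = (2·(-7.5) - (-9), 2·0.5 - 4, 2·0.5 - 1)
  = (-15 + 9, 1 - 4, 1 - 1)
  = (-6, -3, 0)

(-6, -3, 0)


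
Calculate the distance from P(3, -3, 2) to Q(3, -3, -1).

d = √[(x₂-x₁)² + (y₂-y₁)² + (z₂-z₁)²]
  = √[0² + 0² + (-3)²]
  = √[0 + 0 + 9]
  = √9
  ≈ 3

3


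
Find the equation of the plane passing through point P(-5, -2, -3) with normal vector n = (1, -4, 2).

The plane through P with normal n = (a, b, c) satisfies n·(r - P) = 0,
i.e. ax + by + cz = a·x₀ + b·y₀ + c·z₀.
d = 1·(-5) + (-4)·(-2) + 2·(-3)
  = -5 + 8 - 6
  = -3
Equation: x - 4y + 2z = -3

x - 4y + 2z = -3


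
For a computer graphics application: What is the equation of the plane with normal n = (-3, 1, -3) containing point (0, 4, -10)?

The plane through P with normal n = (a, b, c) satisfies n·(r - P) = 0,
i.e. ax + by + cz = a·x₀ + b·y₀ + c·z₀.
d = (-3)·0 + 1·4 + (-3)·(-10)
  = 0 + 4 + 30
  = 34
Equation: -3x + y - 3z = 34

-3x + y - 3z = 34


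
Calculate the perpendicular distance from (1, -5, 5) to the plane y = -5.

distance = |a·x₀ + b·y₀ + c·z₀ - d| / √(a² + b² + c²)
  = |0·1 + 1·(-5) + 0·5 - (-5)| / √(0² + 1² + 0²)
  = |0 - 5 + 0 + 5| / √(0 + 1 + 0)
  = |0| / √1
  = 0 / 1
  ≈ 0

0


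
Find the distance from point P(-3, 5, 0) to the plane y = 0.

distance = |a·x₀ + b·y₀ + c·z₀ - d| / √(a² + b² + c²)
  = |0·(-3) + 1·5 + 0·0 - 0| / √(0² + 1² + 0²)
  = |0 + 5 + 0 + 0| / √(0 + 1 + 0)
  = |5| / √1
  = 5 / 1
  ≈ 5

5


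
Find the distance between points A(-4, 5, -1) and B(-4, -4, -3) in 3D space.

d = √[(x₂-x₁)² + (y₂-y₁)² + (z₂-z₁)²]
  = √[0² + (-9)² + (-2)²]
  = √[0 + 81 + 4]
  = √85
  ≈ 9.22

9.22


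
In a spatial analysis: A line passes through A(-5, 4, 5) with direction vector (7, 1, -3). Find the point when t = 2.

P(t) = A + t·d
  = (-5 + 7·2, 4 + 1·2, 5 + (-3)·2)
  = (-5 + 14, 4 + 2, 5 - 6)
  = (9, 6, -1)

(9, 6, -1)


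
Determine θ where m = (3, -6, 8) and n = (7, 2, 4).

m·n = 3·7 + (-6)·2 + 8·4 = 21 - 12 + 32 = 41
|m| = √(3² + (-6)² + 8²) = √109 ≈ 10.44
|n| = √(7² + 2² + 4²) = √69 ≈ 8.307
cos θ = (m·n)/(|m||n|) = 41/(10.44·8.307) ≈ 0.4728
θ = arccos(0.4728) ≈ 61.79°

61.79°


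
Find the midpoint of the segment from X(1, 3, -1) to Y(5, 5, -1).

M = ((x₁+x₂)/2, (y₁+y₂)/2, (z₁+z₂)/2)
  = ((1 + 5)/2, (3 + 5)/2, (-1 - 1)/2)
  = (6/2, 8/2, -2/2)
  = (3, 4, -1)

(3, 4, -1)


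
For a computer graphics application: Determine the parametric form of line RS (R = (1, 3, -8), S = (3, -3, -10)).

Direction vector d = S - R = (3 - 1, -3 - 3, -10 + 8) = (2, -6, -2)
Parametric form r = R + t·d:
x = 1 + 2t, y = 3 - 6t, z = -8 - 2t

x = 1 + 2t, y = 3 - 6t, z = -8 - 2t


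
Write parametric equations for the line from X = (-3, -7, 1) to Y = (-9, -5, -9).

Direction vector d = Y - X = (-9 + 3, -5 + 7, -9 - 1) = (-6, 2, -10)
Parametric form r = X + t·d:
x = -3 - 6t, y = -7 + 2t, z = 1 - 10t

x = -3 - 6t, y = -7 + 2t, z = 1 - 10t


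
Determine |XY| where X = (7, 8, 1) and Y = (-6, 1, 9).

d = √[(x₂-x₁)² + (y₂-y₁)² + (z₂-z₁)²]
  = √[(-13)² + (-7)² + 8²]
  = √[169 + 49 + 64]
  = √282
  ≈ 16.79

16.79


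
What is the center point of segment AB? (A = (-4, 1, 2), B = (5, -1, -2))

M = ((x₁+x₂)/2, (y₁+y₂)/2, (z₁+z₂)/2)
  = ((-4 + 5)/2, (1 - 1)/2, (2 - 2)/2)
  = (1/2, 0/2, 0/2)
  = (0.5, 0, 0)

(0.5, 0, 0)


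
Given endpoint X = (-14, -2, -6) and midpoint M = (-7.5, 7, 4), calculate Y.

Y = 2M - X
  = (2·(-7.5) - (-14), 2·7 - (-2), 2·4 - (-6))
  = (-15 + 14, 14 + 2, 8 + 6)
  = (-1, 16, 14)

(-1, 16, 14)


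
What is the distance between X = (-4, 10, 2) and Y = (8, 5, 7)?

d = √[(x₂-x₁)² + (y₂-y₁)² + (z₂-z₁)²]
  = √[12² + (-5)² + 5²]
  = √[144 + 25 + 25]
  = √194
  ≈ 13.93

13.93


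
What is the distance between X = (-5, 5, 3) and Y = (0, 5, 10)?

d = √[(x₂-x₁)² + (y₂-y₁)² + (z₂-z₁)²]
  = √[5² + 0² + 7²]
  = √[25 + 0 + 49]
  = √74
  ≈ 8.602

8.602


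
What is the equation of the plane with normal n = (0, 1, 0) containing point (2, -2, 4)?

The plane through P with normal n = (a, b, c) satisfies n·(r - P) = 0,
i.e. ax + by + cz = a·x₀ + b·y₀ + c·z₀.
d = 0·2 + 1·(-2) + 0·4
  = 0 - 2 + 0
  = -2
Equation: y = -2

y = -2


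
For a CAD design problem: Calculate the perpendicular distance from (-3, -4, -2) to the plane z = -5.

distance = |a·x₀ + b·y₀ + c·z₀ - d| / √(a² + b² + c²)
  = |0·(-3) + 0·(-4) + 1·(-2) - (-5)| / √(0² + 0² + 1²)
  = |0 + 0 - 2 + 5| / √(0 + 0 + 1)
  = |3| / √1
  = 3 / 1
  ≈ 3

3


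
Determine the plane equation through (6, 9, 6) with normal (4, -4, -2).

The plane through P with normal n = (a, b, c) satisfies n·(r - P) = 0,
i.e. ax + by + cz = a·x₀ + b·y₀ + c·z₀.
d = 4·6 + (-4)·9 + (-2)·6
  = 24 - 36 - 12
  = -24
Equation: 4x - 4y - 2z = -24

4x - 4y - 2z = -24


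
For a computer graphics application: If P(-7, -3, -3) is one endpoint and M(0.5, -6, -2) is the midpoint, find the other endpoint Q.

Q = 2M - P
  = (2·0.5 - (-7), 2·(-6) - (-3), 2·(-2) - (-3))
  = (1 + 7, -12 + 3, -4 + 3)
  = (8, -9, -1)

(8, -9, -1)


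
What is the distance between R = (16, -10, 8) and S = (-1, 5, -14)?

d = √[(x₂-x₁)² + (y₂-y₁)² + (z₂-z₁)²]
  = √[(-17)² + 15² + (-22)²]
  = √[289 + 225 + 484]
  = √998
  ≈ 31.59

31.59


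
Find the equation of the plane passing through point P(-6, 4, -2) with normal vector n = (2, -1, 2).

The plane through P with normal n = (a, b, c) satisfies n·(r - P) = 0,
i.e. ax + by + cz = a·x₀ + b·y₀ + c·z₀.
d = 2·(-6) + (-1)·4 + 2·(-2)
  = -12 - 4 - 4
  = -20
Equation: 2x - y + 2z = -20

2x - y + 2z = -20


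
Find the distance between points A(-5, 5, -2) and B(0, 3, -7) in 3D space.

d = √[(x₂-x₁)² + (y₂-y₁)² + (z₂-z₁)²]
  = √[5² + (-2)² + (-5)²]
  = √[25 + 4 + 25]
  = √54
  ≈ 7.348

7.348


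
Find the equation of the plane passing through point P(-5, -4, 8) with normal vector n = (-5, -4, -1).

The plane through P with normal n = (a, b, c) satisfies n·(r - P) = 0,
i.e. ax + by + cz = a·x₀ + b·y₀ + c·z₀.
d = (-5)·(-5) + (-4)·(-4) + (-1)·8
  = 25 + 16 - 8
  = 33
Equation: -5x - 4y - z = 33

-5x - 4y - z = 33


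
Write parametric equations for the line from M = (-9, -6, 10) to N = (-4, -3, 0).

Direction vector d = N - M = (-4 + 9, -3 + 6, 0 - 10) = (5, 3, -10)
Parametric form r = M + t·d:
x = -9 + 5t, y = -6 + 3t, z = 10 - 10t

x = -9 + 5t, y = -6 + 3t, z = 10 - 10t


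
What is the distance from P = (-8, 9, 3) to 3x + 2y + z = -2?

distance = |a·x₀ + b·y₀ + c·z₀ - d| / √(a² + b² + c²)
  = |3·(-8) + 2·9 + 1·3 - (-2)| / √(3² + 2² + 1²)
  = |-24 + 18 + 3 + 2| / √(9 + 4 + 1)
  = |-1| / √14
  = 1 / 3.742
  ≈ 0.2673

0.2673


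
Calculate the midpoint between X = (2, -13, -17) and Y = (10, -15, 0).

M = ((x₁+x₂)/2, (y₁+y₂)/2, (z₁+z₂)/2)
  = ((2 + 10)/2, (-13 - 15)/2, (-17 + 0)/2)
  = (12/2, -28/2, -17/2)
  = (6, -14, -8.5)

(6, -14, -8.5)


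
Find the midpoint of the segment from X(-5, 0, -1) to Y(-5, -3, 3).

M = ((x₁+x₂)/2, (y₁+y₂)/2, (z₁+z₂)/2)
  = ((-5 - 5)/2, (0 - 3)/2, (-1 + 3)/2)
  = (-10/2, -3/2, 2/2)
  = (-5, -1.5, 1)

(-5, -1.5, 1)


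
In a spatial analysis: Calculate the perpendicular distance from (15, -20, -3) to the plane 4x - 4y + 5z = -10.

distance = |a·x₀ + b·y₀ + c·z₀ - d| / √(a² + b² + c²)
  = |4·15 + (-4)·(-20) + 5·(-3) - (-10)| / √(4² + (-4)² + 5²)
  = |60 + 80 - 15 + 10| / √(16 + 16 + 25)
  = |135| / √57
  = 135 / 7.55
  ≈ 17.88

17.88


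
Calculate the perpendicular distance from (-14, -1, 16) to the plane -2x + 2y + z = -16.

distance = |a·x₀ + b·y₀ + c·z₀ - d| / √(a² + b² + c²)
  = |(-2)·(-14) + 2·(-1) + 1·16 - (-16)| / √((-2)² + 2² + 1²)
  = |28 - 2 + 16 + 16| / √(4 + 4 + 1)
  = |58| / √9
  = 58 / 3
  ≈ 19.33

19.33


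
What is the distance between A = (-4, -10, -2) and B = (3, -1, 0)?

d = √[(x₂-x₁)² + (y₂-y₁)² + (z₂-z₁)²]
  = √[7² + 9² + 2²]
  = √[49 + 81 + 4]
  = √134
  ≈ 11.58

11.58


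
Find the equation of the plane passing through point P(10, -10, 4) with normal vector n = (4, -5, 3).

The plane through P with normal n = (a, b, c) satisfies n·(r - P) = 0,
i.e. ax + by + cz = a·x₀ + b·y₀ + c·z₀.
d = 4·10 + (-5)·(-10) + 3·4
  = 40 + 50 + 12
  = 102
Equation: 4x - 5y + 3z = 102

4x - 5y + 3z = 102


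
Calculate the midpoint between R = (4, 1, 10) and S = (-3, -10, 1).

M = ((x₁+x₂)/2, (y₁+y₂)/2, (z₁+z₂)/2)
  = ((4 - 3)/2, (1 - 10)/2, (10 + 1)/2)
  = (1/2, -9/2, 11/2)
  = (0.5, -4.5, 5.5)

(0.5, -4.5, 5.5)


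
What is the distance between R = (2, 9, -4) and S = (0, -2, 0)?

d = √[(x₂-x₁)² + (y₂-y₁)² + (z₂-z₁)²]
  = √[(-2)² + (-11)² + 4²]
  = √[4 + 121 + 16]
  = √141
  ≈ 11.87

11.87


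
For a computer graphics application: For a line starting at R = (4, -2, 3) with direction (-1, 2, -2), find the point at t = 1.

P(t) = R + t·d
  = (4 + (-1)·1, -2 + 2·1, 3 + (-2)·1)
  = (4 - 1, -2 + 2, 3 - 2)
  = (3, 0, 1)

(3, 0, 1)


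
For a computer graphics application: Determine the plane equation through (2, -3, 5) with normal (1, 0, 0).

The plane through P with normal n = (a, b, c) satisfies n·(r - P) = 0,
i.e. ax + by + cz = a·x₀ + b·y₀ + c·z₀.
d = 1·2 + 0·(-3) + 0·5
  = 2 + 0 + 0
  = 2
Equation: x = 2

x = 2


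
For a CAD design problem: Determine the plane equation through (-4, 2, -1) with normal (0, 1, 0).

The plane through P with normal n = (a, b, c) satisfies n·(r - P) = 0,
i.e. ax + by + cz = a·x₀ + b·y₀ + c·z₀.
d = 0·(-4) + 1·2 + 0·(-1)
  = 0 + 2 + 0
  = 2
Equation: y = 2

y = 2


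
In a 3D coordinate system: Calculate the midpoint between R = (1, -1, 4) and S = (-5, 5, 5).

M = ((x₁+x₂)/2, (y₁+y₂)/2, (z₁+z₂)/2)
  = ((1 - 5)/2, (-1 + 5)/2, (4 + 5)/2)
  = (-4/2, 4/2, 9/2)
  = (-2, 2, 4.5)

(-2, 2, 4.5)


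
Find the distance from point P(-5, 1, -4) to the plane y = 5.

distance = |a·x₀ + b·y₀ + c·z₀ - d| / √(a² + b² + c²)
  = |0·(-5) + 1·1 + 0·(-4) - 5| / √(0² + 1² + 0²)
  = |0 + 1 + 0 - 5| / √(0 + 1 + 0)
  = |-4| / √1
  = 4 / 1
  ≈ 4

4


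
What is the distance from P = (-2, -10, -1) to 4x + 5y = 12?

distance = |a·x₀ + b·y₀ + c·z₀ - d| / √(a² + b² + c²)
  = |4·(-2) + 5·(-10) + 0·(-1) - 12| / √(4² + 5² + 0²)
  = |-8 - 50 + 0 - 12| / √(16 + 25 + 0)
  = |-70| / √41
  = 70 / 6.403
  ≈ 10.93

10.93


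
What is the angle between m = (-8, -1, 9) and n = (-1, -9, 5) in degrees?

m·n = (-8)·(-1) + (-1)·(-9) + 9·5 = 8 + 9 + 45 = 62
|m| = √((-8)² + (-1)² + 9²) = √146 ≈ 12.08
|n| = √((-1)² + (-9)² + 5²) = √107 ≈ 10.34
cos θ = (m·n)/(|m||n|) = 62/(12.08·10.34) ≈ 0.496
θ = arccos(0.496) ≈ 60.26°

60.26°


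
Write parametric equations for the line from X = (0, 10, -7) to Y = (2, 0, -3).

Direction vector d = Y - X = (2 + 0, 0 - 10, -3 + 7) = (2, -10, 4)
Parametric form r = X + t·d:
x = 0 + 2t, y = 10 - 10t, z = -7 + 4t

x = 0 + 2t, y = 10 - 10t, z = -7 + 4t


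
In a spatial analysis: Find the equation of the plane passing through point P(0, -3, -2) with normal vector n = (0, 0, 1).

The plane through P with normal n = (a, b, c) satisfies n·(r - P) = 0,
i.e. ax + by + cz = a·x₀ + b·y₀ + c·z₀.
d = 0·0 + 0·(-3) + 1·(-2)
  = 0 + 0 - 2
  = -2
Equation: z = -2

z = -2


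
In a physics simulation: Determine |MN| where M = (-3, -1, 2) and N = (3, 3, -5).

d = √[(x₂-x₁)² + (y₂-y₁)² + (z₂-z₁)²]
  = √[6² + 4² + (-7)²]
  = √[36 + 16 + 49]
  = √101
  ≈ 10.05

10.05


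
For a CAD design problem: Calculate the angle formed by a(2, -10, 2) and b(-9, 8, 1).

a·b = 2·(-9) + (-10)·8 + 2·1 = -18 - 80 + 2 = -96
|a| = √(2² + (-10)² + 2²) = √108 ≈ 10.39
|b| = √((-9)² + 8² + 1²) = √146 ≈ 12.08
cos θ = (a·b)/(|a||b|) = -96/(10.39·12.08) ≈ -0.7645
θ = arccos(-0.7645) ≈ 139.9°

139.9°


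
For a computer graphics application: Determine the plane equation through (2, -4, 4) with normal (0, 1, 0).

The plane through P with normal n = (a, b, c) satisfies n·(r - P) = 0,
i.e. ax + by + cz = a·x₀ + b·y₀ + c·z₀.
d = 0·2 + 1·(-4) + 0·4
  = 0 - 4 + 0
  = -4
Equation: y = -4

y = -4


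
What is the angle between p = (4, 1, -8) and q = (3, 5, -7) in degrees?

p·q = 4·3 + 1·5 + (-8)·(-7) = 12 + 5 + 56 = 73
|p| = √(4² + 1² + (-8)²) = √81 ≈ 9
|q| = √(3² + 5² + (-7)²) = √83 ≈ 9.11
cos θ = (p·q)/(|p||q|) = 73/(9·9.11) ≈ 0.8903
θ = arccos(0.8903) ≈ 27.09°

27.09°


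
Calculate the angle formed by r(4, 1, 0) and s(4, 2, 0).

r·s = 4·4 + 1·2 + 0·0 = 16 + 2 + 0 = 18
|r| = √(4² + 1² + 0²) = √17 ≈ 4.123
|s| = √(4² + 2² + 0²) = √20 ≈ 4.472
cos θ = (r·s)/(|r||s|) = 18/(4.123·4.472) ≈ 0.9762
θ = arccos(0.9762) ≈ 12.53°

12.53°


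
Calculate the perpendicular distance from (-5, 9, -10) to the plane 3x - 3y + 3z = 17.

distance = |a·x₀ + b·y₀ + c·z₀ - d| / √(a² + b² + c²)
  = |3·(-5) + (-3)·9 + 3·(-10) - 17| / √(3² + (-3)² + 3²)
  = |-15 - 27 - 30 - 17| / √(9 + 9 + 9)
  = |-89| / √27
  = 89 / 5.196
  ≈ 17.13

17.13


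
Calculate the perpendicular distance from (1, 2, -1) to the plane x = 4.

distance = |a·x₀ + b·y₀ + c·z₀ - d| / √(a² + b² + c²)
  = |1·1 + 0·2 + 0·(-1) - 4| / √(1² + 0² + 0²)
  = |1 + 0 + 0 - 4| / √(1 + 0 + 0)
  = |-3| / √1
  = 3 / 1
  ≈ 3

3


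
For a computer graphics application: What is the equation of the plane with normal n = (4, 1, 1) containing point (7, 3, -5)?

The plane through P with normal n = (a, b, c) satisfies n·(r - P) = 0,
i.e. ax + by + cz = a·x₀ + b·y₀ + c·z₀.
d = 4·7 + 1·3 + 1·(-5)
  = 28 + 3 - 5
  = 26
Equation: 4x + y + z = 26

4x + y + z = 26


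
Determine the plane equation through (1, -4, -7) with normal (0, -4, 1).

The plane through P with normal n = (a, b, c) satisfies n·(r - P) = 0,
i.e. ax + by + cz = a·x₀ + b·y₀ + c·z₀.
d = 0·1 + (-4)·(-4) + 1·(-7)
  = 0 + 16 - 7
  = 9
Equation: -4y + z = 9

-4y + z = 9


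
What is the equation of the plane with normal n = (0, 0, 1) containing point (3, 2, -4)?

The plane through P with normal n = (a, b, c) satisfies n·(r - P) = 0,
i.e. ax + by + cz = a·x₀ + b·y₀ + c·z₀.
d = 0·3 + 0·2 + 1·(-4)
  = 0 + 0 - 4
  = -4
Equation: z = -4

z = -4


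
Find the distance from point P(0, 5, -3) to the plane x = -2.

distance = |a·x₀ + b·y₀ + c·z₀ - d| / √(a² + b² + c²)
  = |1·0 + 0·5 + 0·(-3) - (-2)| / √(1² + 0² + 0²)
  = |0 + 0 + 0 + 2| / √(1 + 0 + 0)
  = |2| / √1
  = 2 / 1
  ≈ 2

2


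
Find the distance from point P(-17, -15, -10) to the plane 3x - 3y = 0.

distance = |a·x₀ + b·y₀ + c·z₀ - d| / √(a² + b² + c²)
  = |3·(-17) + (-3)·(-15) + 0·(-10) - 0| / √(3² + (-3)² + 0²)
  = |-51 + 45 + 0 + 0| / √(9 + 9 + 0)
  = |-6| / √18
  = 6 / 4.243
  ≈ 1.414

1.414


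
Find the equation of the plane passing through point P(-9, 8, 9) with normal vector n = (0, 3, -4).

The plane through P with normal n = (a, b, c) satisfies n·(r - P) = 0,
i.e. ax + by + cz = a·x₀ + b·y₀ + c·z₀.
d = 0·(-9) + 3·8 + (-4)·9
  = 0 + 24 - 36
  = -12
Equation: 3y - 4z = -12

3y - 4z = -12


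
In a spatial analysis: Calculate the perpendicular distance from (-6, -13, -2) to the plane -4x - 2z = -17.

distance = |a·x₀ + b·y₀ + c·z₀ - d| / √(a² + b² + c²)
  = |(-4)·(-6) + 0·(-13) + (-2)·(-2) - (-17)| / √((-4)² + 0² + (-2)²)
  = |24 + 0 + 4 + 17| / √(16 + 0 + 4)
  = |45| / √20
  = 45 / 4.472
  ≈ 10.06

10.06


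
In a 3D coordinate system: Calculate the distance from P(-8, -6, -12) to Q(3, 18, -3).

d = √[(x₂-x₁)² + (y₂-y₁)² + (z₂-z₁)²]
  = √[11² + 24² + 9²]
  = √[121 + 576 + 81]
  = √778
  ≈ 27.89

27.89


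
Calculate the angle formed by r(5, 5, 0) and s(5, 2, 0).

r·s = 5·5 + 5·2 + 0·0 = 25 + 10 + 0 = 35
|r| = √(5² + 5² + 0²) = √50 ≈ 7.071
|s| = √(5² + 2² + 0²) = √29 ≈ 5.385
cos θ = (r·s)/(|r||s|) = 35/(7.071·5.385) ≈ 0.9191
θ = arccos(0.9191) ≈ 23.2°

23.2°


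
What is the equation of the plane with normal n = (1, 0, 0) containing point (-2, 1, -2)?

The plane through P with normal n = (a, b, c) satisfies n·(r - P) = 0,
i.e. ax + by + cz = a·x₀ + b·y₀ + c·z₀.
d = 1·(-2) + 0·1 + 0·(-2)
  = -2 + 0 + 0
  = -2
Equation: x = -2

x = -2


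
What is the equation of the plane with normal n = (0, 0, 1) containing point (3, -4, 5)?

The plane through P with normal n = (a, b, c) satisfies n·(r - P) = 0,
i.e. ax + by + cz = a·x₀ + b·y₀ + c·z₀.
d = 0·3 + 0·(-4) + 1·5
  = 0 + 0 + 5
  = 5
Equation: z = 5

z = 5


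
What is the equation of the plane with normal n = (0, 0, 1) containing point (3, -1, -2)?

The plane through P with normal n = (a, b, c) satisfies n·(r - P) = 0,
i.e. ax + by + cz = a·x₀ + b·y₀ + c·z₀.
d = 0·3 + 0·(-1) + 1·(-2)
  = 0 + 0 - 2
  = -2
Equation: z = -2

z = -2


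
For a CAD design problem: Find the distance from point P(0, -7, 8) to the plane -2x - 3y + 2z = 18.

distance = |a·x₀ + b·y₀ + c·z₀ - d| / √(a² + b² + c²)
  = |(-2)·0 + (-3)·(-7) + 2·8 - 18| / √((-2)² + (-3)² + 2²)
  = |0 + 21 + 16 - 18| / √(4 + 9 + 4)
  = |19| / √17
  = 19 / 4.123
  ≈ 4.608

4.608


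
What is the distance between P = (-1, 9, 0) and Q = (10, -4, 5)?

d = √[(x₂-x₁)² + (y₂-y₁)² + (z₂-z₁)²]
  = √[11² + (-13)² + 5²]
  = √[121 + 169 + 25]
  = √315
  ≈ 17.75

17.75


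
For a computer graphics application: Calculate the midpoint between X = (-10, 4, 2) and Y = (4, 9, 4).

M = ((x₁+x₂)/2, (y₁+y₂)/2, (z₁+z₂)/2)
  = ((-10 + 4)/2, (4 + 9)/2, (2 + 4)/2)
  = (-6/2, 13/2, 6/2)
  = (-3, 6.5, 3)

(-3, 6.5, 3)


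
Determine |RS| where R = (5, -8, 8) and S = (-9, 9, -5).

d = √[(x₂-x₁)² + (y₂-y₁)² + (z₂-z₁)²]
  = √[(-14)² + 17² + (-13)²]
  = √[196 + 289 + 169]
  = √654
  ≈ 25.57

25.57


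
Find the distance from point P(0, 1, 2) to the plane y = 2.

distance = |a·x₀ + b·y₀ + c·z₀ - d| / √(a² + b² + c²)
  = |0·0 + 1·1 + 0·2 - 2| / √(0² + 1² + 0²)
  = |0 + 1 + 0 - 2| / √(0 + 1 + 0)
  = |-1| / √1
  = 1 / 1
  ≈ 1

1


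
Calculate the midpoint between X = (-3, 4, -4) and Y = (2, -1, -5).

M = ((x₁+x₂)/2, (y₁+y₂)/2, (z₁+z₂)/2)
  = ((-3 + 2)/2, (4 - 1)/2, (-4 - 5)/2)
  = (-1/2, 3/2, -9/2)
  = (-0.5, 1.5, -4.5)

(-0.5, 1.5, -4.5)


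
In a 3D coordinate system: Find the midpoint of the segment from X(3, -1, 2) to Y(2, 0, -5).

M = ((x₁+x₂)/2, (y₁+y₂)/2, (z₁+z₂)/2)
  = ((3 + 2)/2, (-1 + 0)/2, (2 - 5)/2)
  = (5/2, -1/2, -3/2)
  = (2.5, -0.5, -1.5)

(2.5, -0.5, -1.5)


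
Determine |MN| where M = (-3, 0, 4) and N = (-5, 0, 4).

d = √[(x₂-x₁)² + (y₂-y₁)² + (z₂-z₁)²]
  = √[(-2)² + 0² + 0²]
  = √[4 + 0 + 0]
  = √4
  ≈ 2

2


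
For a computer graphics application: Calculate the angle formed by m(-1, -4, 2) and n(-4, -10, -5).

m·n = (-1)·(-4) + (-4)·(-10) + 2·(-5) = 4 + 40 - 10 = 34
|m| = √((-1)² + (-4)² + 2²) = √21 ≈ 4.583
|n| = √((-4)² + (-10)² + (-5)²) = √141 ≈ 11.87
cos θ = (m·n)/(|m||n|) = 34/(4.583·11.87) ≈ 0.6248
θ = arccos(0.6248) ≈ 51.33°

51.33°


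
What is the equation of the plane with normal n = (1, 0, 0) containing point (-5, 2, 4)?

The plane through P with normal n = (a, b, c) satisfies n·(r - P) = 0,
i.e. ax + by + cz = a·x₀ + b·y₀ + c·z₀.
d = 1·(-5) + 0·2 + 0·4
  = -5 + 0 + 0
  = -5
Equation: x = -5

x = -5


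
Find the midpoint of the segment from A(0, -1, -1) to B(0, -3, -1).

M = ((x₁+x₂)/2, (y₁+y₂)/2, (z₁+z₂)/2)
  = ((0 + 0)/2, (-1 - 3)/2, (-1 - 1)/2)
  = (0/2, -4/2, -2/2)
  = (0, -2, -1)

(0, -2, -1)


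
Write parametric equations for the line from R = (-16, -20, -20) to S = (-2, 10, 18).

Direction vector d = S - R = (-2 + 16, 10 + 20, 18 + 20) = (14, 30, 38)
Parametric form r = R + t·d:
x = -16 + 14t, y = -20 + 30t, z = -20 + 38t

x = -16 + 14t, y = -20 + 30t, z = -20 + 38t


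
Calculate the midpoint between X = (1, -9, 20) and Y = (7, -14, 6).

M = ((x₁+x₂)/2, (y₁+y₂)/2, (z₁+z₂)/2)
  = ((1 + 7)/2, (-9 - 14)/2, (20 + 6)/2)
  = (8/2, -23/2, 26/2)
  = (4, -11.5, 13)

(4, -11.5, 13)


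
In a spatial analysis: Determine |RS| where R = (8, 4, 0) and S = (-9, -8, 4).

d = √[(x₂-x₁)² + (y₂-y₁)² + (z₂-z₁)²]
  = √[(-17)² + (-12)² + 4²]
  = √[289 + 144 + 16]
  = √449
  ≈ 21.19

21.19


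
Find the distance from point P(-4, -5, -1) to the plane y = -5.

distance = |a·x₀ + b·y₀ + c·z₀ - d| / √(a² + b² + c²)
  = |0·(-4) + 1·(-5) + 0·(-1) - (-5)| / √(0² + 1² + 0²)
  = |0 - 5 + 0 + 5| / √(0 + 1 + 0)
  = |0| / √1
  = 0 / 1
  ≈ 0

0


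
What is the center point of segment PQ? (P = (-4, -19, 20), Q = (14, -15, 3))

M = ((x₁+x₂)/2, (y₁+y₂)/2, (z₁+z₂)/2)
  = ((-4 + 14)/2, (-19 - 15)/2, (20 + 3)/2)
  = (10/2, -34/2, 23/2)
  = (5, -17, 11.5)

(5, -17, 11.5)


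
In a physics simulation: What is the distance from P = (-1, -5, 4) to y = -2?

distance = |a·x₀ + b·y₀ + c·z₀ - d| / √(a² + b² + c²)
  = |0·(-1) + 1·(-5) + 0·4 - (-2)| / √(0² + 1² + 0²)
  = |0 - 5 + 0 + 2| / √(0 + 1 + 0)
  = |-3| / √1
  = 3 / 1
  ≈ 3

3


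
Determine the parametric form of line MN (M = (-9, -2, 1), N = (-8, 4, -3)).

Direction vector d = N - M = (-8 + 9, 4 + 2, -3 - 1) = (1, 6, -4)
Parametric form r = M + t·d:
x = -9 + t, y = -2 + 6t, z = 1 - 4t

x = -9 + t, y = -2 + 6t, z = 1 - 4t


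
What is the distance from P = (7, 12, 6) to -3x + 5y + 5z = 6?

distance = |a·x₀ + b·y₀ + c·z₀ - d| / √(a² + b² + c²)
  = |(-3)·7 + 5·12 + 5·6 - 6| / √((-3)² + 5² + 5²)
  = |-21 + 60 + 30 - 6| / √(9 + 25 + 25)
  = |63| / √59
  = 63 / 7.681
  ≈ 8.202

8.202


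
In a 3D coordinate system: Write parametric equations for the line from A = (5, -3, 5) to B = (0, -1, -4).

Direction vector d = B - A = (0 - 5, -1 + 3, -4 - 5) = (-5, 2, -9)
Parametric form r = A + t·d:
x = 5 - 5t, y = -3 + 2t, z = 5 - 9t

x = 5 - 5t, y = -3 + 2t, z = 5 - 9t


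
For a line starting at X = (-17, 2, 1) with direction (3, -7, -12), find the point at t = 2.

P(t) = X + t·d
  = (-17 + 3·2, 2 + (-7)·2, 1 + (-12)·2)
  = (-17 + 6, 2 - 14, 1 - 24)
  = (-11, -12, -23)

(-11, -12, -23)


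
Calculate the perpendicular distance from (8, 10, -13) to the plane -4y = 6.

distance = |a·x₀ + b·y₀ + c·z₀ - d| / √(a² + b² + c²)
  = |0·8 + (-4)·10 + 0·(-13) - 6| / √(0² + (-4)² + 0²)
  = |0 - 40 + 0 - 6| / √(0 + 16 + 0)
  = |-46| / √16
  = 46 / 4
  ≈ 11.5

11.5


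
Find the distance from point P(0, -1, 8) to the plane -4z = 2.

distance = |a·x₀ + b·y₀ + c·z₀ - d| / √(a² + b² + c²)
  = |0·0 + 0·(-1) + (-4)·8 - 2| / √(0² + 0² + (-4)²)
  = |0 + 0 - 32 - 2| / √(0 + 0 + 16)
  = |-34| / √16
  = 34 / 4
  ≈ 8.5

8.5


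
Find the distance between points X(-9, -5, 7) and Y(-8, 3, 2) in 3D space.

d = √[(x₂-x₁)² + (y₂-y₁)² + (z₂-z₁)²]
  = √[1² + 8² + (-5)²]
  = √[1 + 64 + 25]
  = √90
  ≈ 9.487

9.487


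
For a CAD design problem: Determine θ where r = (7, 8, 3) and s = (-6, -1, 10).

r·s = 7·(-6) + 8·(-1) + 3·10 = -42 - 8 + 30 = -20
|r| = √(7² + 8² + 3²) = √122 ≈ 11.05
|s| = √((-6)² + (-1)² + 10²) = √137 ≈ 11.7
cos θ = (r·s)/(|r||s|) = -20/(11.05·11.7) ≈ -0.1547
θ = arccos(-0.1547) ≈ 98.9°

98.9°


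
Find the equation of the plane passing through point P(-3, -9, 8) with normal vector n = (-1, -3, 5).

The plane through P with normal n = (a, b, c) satisfies n·(r - P) = 0,
i.e. ax + by + cz = a·x₀ + b·y₀ + c·z₀.
d = (-1)·(-3) + (-3)·(-9) + 5·8
  = 3 + 27 + 40
  = 70
Equation: -x - 3y + 5z = 70

-x - 3y + 5z = 70


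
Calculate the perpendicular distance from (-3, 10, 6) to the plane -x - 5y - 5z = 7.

distance = |a·x₀ + b·y₀ + c·z₀ - d| / √(a² + b² + c²)
  = |(-1)·(-3) + (-5)·10 + (-5)·6 - 7| / √((-1)² + (-5)² + (-5)²)
  = |3 - 50 - 30 - 7| / √(1 + 25 + 25)
  = |-84| / √51
  = 84 / 7.141
  ≈ 11.76

11.76


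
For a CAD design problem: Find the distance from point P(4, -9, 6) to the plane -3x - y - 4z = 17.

distance = |a·x₀ + b·y₀ + c·z₀ - d| / √(a² + b² + c²)
  = |(-3)·4 + (-1)·(-9) + (-4)·6 - 17| / √((-3)² + (-1)² + (-4)²)
  = |-12 + 9 - 24 - 17| / √(9 + 1 + 16)
  = |-44| / √26
  = 44 / 5.099
  ≈ 8.629

8.629


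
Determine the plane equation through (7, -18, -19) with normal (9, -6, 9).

The plane through P with normal n = (a, b, c) satisfies n·(r - P) = 0,
i.e. ax + by + cz = a·x₀ + b·y₀ + c·z₀.
d = 9·7 + (-6)·(-18) + 9·(-19)
  = 63 + 108 - 171
  = 0
Equation: 9x - 6y + 9z = 0

9x - 6y + 9z = 0
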